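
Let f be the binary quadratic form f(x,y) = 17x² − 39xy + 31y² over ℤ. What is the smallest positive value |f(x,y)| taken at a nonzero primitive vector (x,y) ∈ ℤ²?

translate: b→-5 (≡-39 mod 34), so (17,-39,31)→(17,-5,9)
flip: (17,-5,9)→(9,5,17)
reduced (well bottom): (9,5,17) with a≤c, −a<b≤a
well minimum = a = 9

9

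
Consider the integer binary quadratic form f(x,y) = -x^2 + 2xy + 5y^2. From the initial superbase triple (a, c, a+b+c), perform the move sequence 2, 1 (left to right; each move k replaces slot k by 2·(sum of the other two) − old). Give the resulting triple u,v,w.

start (-1,5,6) = (f(1,0),f(0,1),f(1,1))
replace slot 2: 2·((-1)+6) − 5 = 5 → (-1,5,6)
replace slot 1: 2·(5+6) − (-1) = 23 → (23,5,6)

23,5,6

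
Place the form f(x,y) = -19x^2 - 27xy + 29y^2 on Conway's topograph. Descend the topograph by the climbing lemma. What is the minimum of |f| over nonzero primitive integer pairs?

descent: ρ → (29,27,-19)  [lands on river]
river: ρ → (-19,49,7)
river: ρ → (7,49,-19)
river: ρ → (-19,27,29)
river: ρ → (29,31,-17)
river: ρ → (-17,37,23)
river: ρ → (23,9,-31)
river: ρ → (-31,53,1)
river: ρ → (1,53,-31)
river: ρ → (-31,9,23)
river: ρ → (23,37,-17)
river: ρ → (-17,31,29)
closes: descent 1, river 12
min |a| on river = 1

1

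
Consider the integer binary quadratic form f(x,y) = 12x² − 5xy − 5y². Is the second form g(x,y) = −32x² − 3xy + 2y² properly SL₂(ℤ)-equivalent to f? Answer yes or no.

D₁ = 265, D₂ = 265
river cycle of f (length 18): (-5, 15, 2), (2, 13, -12), (-12, 11, 3), (3, 13, -8), (-8, 3, 8), (8, 13, -3), (-3, 11, 12), (12, 13, -2), (-2, 15, 5), (5, 15, -2), … (8 more)
river cycle of g (length 18): (2, 15, -5), (-5, 15, 2), (2, 13, -12), (-12, 11, 3), (3, 13, -8), (-8, 3, 8), (8, 13, -3), (-3, 11, 12), (12, 13, -2), (-2, 15, 5), … (8 more)
cycles coincide ⇒ equivalent

yes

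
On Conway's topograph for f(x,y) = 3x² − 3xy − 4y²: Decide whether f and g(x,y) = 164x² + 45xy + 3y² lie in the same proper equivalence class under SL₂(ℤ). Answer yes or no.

D₁ = 57, D₂ = 57
river cycle of f (length 6): (-4, 3, 3), (3, 3, -4), (-4, 5, 2), (2, 7, -1), (-1, 7, 2), (2, 5, -4)
river cycle of g (length 6): (3, 3, -4), (-4, 5, 2), (2, 7, -1), (-1, 7, 2), (2, 5, -4), (-4, 3, 3)
cycles coincide ⇒ equivalent

yes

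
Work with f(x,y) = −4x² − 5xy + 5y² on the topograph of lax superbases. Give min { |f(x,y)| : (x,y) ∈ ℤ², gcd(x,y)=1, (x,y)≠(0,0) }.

descent: ρ → (5,5,-4)  [lands on river]
river: ρ → (-4,3,6)
river: ρ → (6,9,-1)
river: ρ → (-1,9,6)
river: ρ → (6,3,-4)
river: ρ → (-4,5,5)
closes: descent 1, river 6
min |a| on river = 1

1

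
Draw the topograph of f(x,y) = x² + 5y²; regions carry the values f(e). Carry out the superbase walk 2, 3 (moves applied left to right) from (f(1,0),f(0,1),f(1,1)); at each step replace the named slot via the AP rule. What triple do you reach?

start (1,5,6) = (f(1,0),f(0,1),f(1,1))
replace slot 2: 2·(1+6) − 5 = 9 → (1,9,6)
replace slot 3: 2·(1+9) − 6 = 14 → (1,9,14)

1,9,14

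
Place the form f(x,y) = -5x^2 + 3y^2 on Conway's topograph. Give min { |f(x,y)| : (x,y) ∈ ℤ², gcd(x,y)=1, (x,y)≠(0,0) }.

descent: ρ → (3,6,-2)  [lands on river]
river: ρ → (-2,6,3)
closes: descent 1, river 2
min |a| on river = 2

2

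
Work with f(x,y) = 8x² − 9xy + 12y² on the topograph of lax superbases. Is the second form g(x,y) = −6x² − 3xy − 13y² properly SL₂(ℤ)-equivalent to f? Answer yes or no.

D₁ = -303, D₂ = -303
f: translate: b→7 (≡-9 mod 16), so (8,-9,12)→(8,7,11)
f: reduced (well bottom): (8,7,11) with a≤c, −a<b≤a
g is negative-definite; reduce −g:
−g: reduced (well bottom): (6,3,13) with a≤c, −a<b≤a
flip sign back: reduced form of g is (-6,-3,-13)
reduced forms (8, 7, 11) vs (-6, -3, -13) ⇒ inequivalent

no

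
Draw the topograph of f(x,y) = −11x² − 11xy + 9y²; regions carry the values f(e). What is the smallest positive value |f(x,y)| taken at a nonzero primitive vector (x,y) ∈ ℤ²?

descent: ρ → (9,11,-11)  [lands on river]
river: ρ → (-11,11,9)
river: ρ → (9,7,-13)
river: ρ → (-13,19,3)
river: ρ → (3,17,-19)
river: ρ → (-19,21,1)
river: ρ → (1,21,-19)
river: ρ → (-19,17,3)
river: ρ → (3,19,-13)
river: ρ → (-13,7,9)
closes: descent 1, river 10
min |a| on river = 1

1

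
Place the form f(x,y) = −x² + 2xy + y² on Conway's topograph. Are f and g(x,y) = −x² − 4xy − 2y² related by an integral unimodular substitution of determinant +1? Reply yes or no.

D₁ = 8, D₂ = 8
river cycle of f (length 2): (1, 2, -1), (-1, 2, 1)
river cycle of g (length 2): (1, 2, -1), (-1, 2, 1)
cycles coincide ⇒ equivalent

yes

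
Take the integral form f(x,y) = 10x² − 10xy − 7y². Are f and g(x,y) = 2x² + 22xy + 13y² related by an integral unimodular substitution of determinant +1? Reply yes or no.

D₁ = 380, D₂ = 380
river cycle of f (length 4): (-7, 10, 10), (10, 10, -7), (-7, 18, 2), (2, 18, -7)
river cycle of g (length 4): (-7, 10, 10), (10, 10, -7), (-7, 18, 2), (2, 18, -7)
cycles coincide ⇒ equivalent

yes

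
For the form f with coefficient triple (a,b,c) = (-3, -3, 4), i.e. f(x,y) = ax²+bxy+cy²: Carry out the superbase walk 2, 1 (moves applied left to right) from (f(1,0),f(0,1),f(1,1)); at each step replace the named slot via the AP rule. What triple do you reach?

start (-3,4,-2) = (f(1,0),f(0,1),f(1,1))
replace slot 2: 2·((-3)+(-2)) − 4 = -14 → (-3,-14,-2)
replace slot 1: 2·((-14)+(-2)) − (-3) = -29 → (-29,-14,-2)

-29,-14,-2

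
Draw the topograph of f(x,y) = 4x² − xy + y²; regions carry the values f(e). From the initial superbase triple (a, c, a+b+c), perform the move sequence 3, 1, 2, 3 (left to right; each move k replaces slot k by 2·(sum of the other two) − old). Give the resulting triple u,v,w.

start (4,1,4) = (f(1,0),f(0,1),f(1,1))
replace slot 3: 2·(4+1) − 4 = 6 → (4,1,6)
replace slot 1: 2·(1+6) − 4 = 10 → (10,1,6)
replace slot 2: 2·(10+6) − 1 = 31 → (10,31,6)
replace slot 3: 2·(10+31) − 6 = 76 → (10,31,76)

10,31,76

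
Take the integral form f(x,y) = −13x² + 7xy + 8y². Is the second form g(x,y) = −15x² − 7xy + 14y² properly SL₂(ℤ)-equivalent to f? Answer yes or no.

D₁ = 465, D₂ = 889
discriminants differ ⇒ not SL₂(ℤ)-equivalent

no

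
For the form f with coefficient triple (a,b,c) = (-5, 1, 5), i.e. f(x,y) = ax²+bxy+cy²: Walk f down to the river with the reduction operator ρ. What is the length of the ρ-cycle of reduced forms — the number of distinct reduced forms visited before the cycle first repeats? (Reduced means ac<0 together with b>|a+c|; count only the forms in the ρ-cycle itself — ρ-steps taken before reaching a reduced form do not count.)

D = 101, ⌊√D⌋ = 10
river: ρ → (5,9,-1)
river: ρ → (-1,9,5)
river: ρ → (5,1,-5)
river: ρ → (-5,9,1)
river: ρ → (1,9,-5)
river: ρ → (-5,1,5)
ρ-cycle length = 6 (tail of 0 descent steps not counted)

6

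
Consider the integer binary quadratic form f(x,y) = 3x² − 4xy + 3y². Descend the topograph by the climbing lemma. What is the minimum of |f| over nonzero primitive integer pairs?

translate: b→2 (≡-4 mod 6), so (3,-4,3)→(3,2,2)
flip: (3,2,2)→(2,-2,3)
translate: b→2 (≡-2 mod 4), so (2,-2,3)→(2,2,3)
reduced (well bottom): (2,2,3) with a≤c, −a<b≤a
well minimum = a = 2

2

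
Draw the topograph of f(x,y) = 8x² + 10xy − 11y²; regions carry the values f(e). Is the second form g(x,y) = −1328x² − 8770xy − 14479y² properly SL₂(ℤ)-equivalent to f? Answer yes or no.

D₁ = 452, D₂ = 452
river cycle of f (length 18): (-11, 12, 7), (7, 16, -7), (-7, 12, 11), (11, 10, -8), (-8, 6, 13), (13, 20, -1), (-1, 20, 13), (13, 6, -8), (-8, 10, 11), (11, 12, -7), … (8 more)
river cycle of g (length 18): (-11, 12, 7), (7, 16, -7), (-7, 12, 11), (11, 10, -8), (-8, 6, 13), (13, 20, -1), (-1, 20, 13), (13, 6, -8), (-8, 10, 11), (11, 12, -7), … (8 more)
cycles coincide ⇒ equivalent

yes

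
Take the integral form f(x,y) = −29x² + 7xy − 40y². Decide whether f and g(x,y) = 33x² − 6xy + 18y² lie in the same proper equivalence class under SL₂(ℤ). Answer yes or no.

D₁ = -4591, D₂ = -2340
discriminants differ ⇒ not SL₂(ℤ)-equivalent

no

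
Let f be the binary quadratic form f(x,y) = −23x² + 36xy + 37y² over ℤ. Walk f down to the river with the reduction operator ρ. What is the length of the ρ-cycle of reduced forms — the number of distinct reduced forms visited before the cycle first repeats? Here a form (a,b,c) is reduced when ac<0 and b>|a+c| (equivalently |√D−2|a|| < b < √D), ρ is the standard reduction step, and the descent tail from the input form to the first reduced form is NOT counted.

D = 4700, ⌊√D⌋ = 68
river: ρ → (37,38,-22)
river: ρ → (-22,50,25)
river: ρ → (25,50,-22)
river: ρ → (-22,38,37)
river: ρ → (37,36,-23)
river: ρ → (-23,56,17)
river: ρ → (17,46,-38)
river: ρ → (-38,30,25)
river: ρ → (25,20,-43)
river: ρ → (-43,66,2)
river: ρ → (2,66,-43)
river: ρ → (-43,20,25)
river: ρ → (25,30,-38)
river: ρ → (-38,46,17)
river: ρ → (17,56,-23)
river: ρ → (-23,36,37)
ρ-cycle length = 16 (tail of 0 descent steps not counted)

16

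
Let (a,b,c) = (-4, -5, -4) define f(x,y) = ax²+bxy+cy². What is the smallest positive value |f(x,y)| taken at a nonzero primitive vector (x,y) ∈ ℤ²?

translate: b→-3 (≡5 mod 8), so (4,5,4)→(4,-3,3)
flip: (4,-3,3)→(3,3,4)
reduced (well bottom): (3,3,4) with a≤c, −a<b≤a
well minimum |f| = |-3| = 3 (negative-definite)

3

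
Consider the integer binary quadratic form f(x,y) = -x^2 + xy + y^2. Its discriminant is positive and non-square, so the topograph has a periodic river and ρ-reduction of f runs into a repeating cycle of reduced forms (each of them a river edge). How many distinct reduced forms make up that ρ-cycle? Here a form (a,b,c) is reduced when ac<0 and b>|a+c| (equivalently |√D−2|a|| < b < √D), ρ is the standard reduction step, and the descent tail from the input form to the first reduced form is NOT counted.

D = 5, ⌊√D⌋ = 2
river: ρ → (1,1,-1)
river: ρ → (-1,1,1)
ρ-cycle length = 2 (tail of 0 descent steps not counted)

2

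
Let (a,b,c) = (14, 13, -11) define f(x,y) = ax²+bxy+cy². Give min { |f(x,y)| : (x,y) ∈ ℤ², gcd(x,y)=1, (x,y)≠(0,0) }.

river: ρ → (-11,9,16)
river: ρ → (16,23,-4)
river: ρ → (-4,25,10)
river: ρ → (10,15,-14)
river: ρ → (-14,13,11)
river: ρ → (11,9,-16)
river: ρ → (-16,23,4)
river: ρ → (4,25,-10)
river: ρ → (-10,15,14)
river: ρ → (14,13,-11)
closes: descent 0, river 10
min |a| on river = 4

4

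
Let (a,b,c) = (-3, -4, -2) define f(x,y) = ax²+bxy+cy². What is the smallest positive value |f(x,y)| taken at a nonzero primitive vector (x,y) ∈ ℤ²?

translate: b→-2 (≡4 mod 6), so (3,4,2)→(3,-2,1)
flip: (3,-2,1)→(1,2,3)
translate: b→0 (≡2 mod 2), so (1,2,3)→(1,0,2)
reduced (well bottom): (1,0,2) with a≤c, −a<b≤a
well minimum |f| = |-1| = 1 (negative-definite)

1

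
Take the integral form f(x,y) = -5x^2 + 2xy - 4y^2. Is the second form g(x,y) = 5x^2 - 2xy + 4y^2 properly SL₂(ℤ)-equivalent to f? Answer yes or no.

D₁ = -76, D₂ = -76
f is negative-definite; reduce −f:
−f: flip: (5,-2,4)→(4,2,5)
−f: reduced (well bottom): (4,2,5) with a≤c, −a<b≤a
flip sign back: reduced form of f is (-4,-2,-5)
g: flip: (5,-2,4)→(4,2,5)
g: reduced (well bottom): (4,2,5) with a≤c, −a<b≤a
reduced forms (-4, -2, -5) vs (4, 2, 5) ⇒ inequivalent

no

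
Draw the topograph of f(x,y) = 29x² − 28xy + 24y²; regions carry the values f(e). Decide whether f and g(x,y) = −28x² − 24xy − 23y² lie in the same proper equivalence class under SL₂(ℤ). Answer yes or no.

D₁ = -2000, D₂ = -2000
f: flip: (29,-28,24)→(24,28,29)
f: translate: b→-20 (≡28 mod 48), so (24,28,29)→(24,-20,25)
f: reduced (well bottom): (24,-20,25) with a≤c, −a<b≤a
g is negative-definite; reduce −g:
−g: flip: (28,24,23)→(23,-24,28)
−g: translate: b→22 (≡-24 mod 46), so (23,-24,28)→(23,22,27)
−g: reduced (well bottom): (23,22,27) with a≤c, −a<b≤a
flip sign back: reduced form of g is (-23,-22,-27)
reduced forms (24, -20, 25) vs (-23, -22, -27) ⇒ inequivalent

no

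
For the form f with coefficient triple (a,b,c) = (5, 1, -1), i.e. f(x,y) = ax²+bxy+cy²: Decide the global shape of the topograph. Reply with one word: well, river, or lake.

D = b²−4ac = 1² − 4·5·(-1) = 21
D > 0 non-square ⇒ indefinite ⇒ periodic river

river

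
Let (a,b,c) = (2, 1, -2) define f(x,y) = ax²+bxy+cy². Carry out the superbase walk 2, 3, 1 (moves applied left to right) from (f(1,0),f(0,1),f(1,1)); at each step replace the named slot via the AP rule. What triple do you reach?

start (2,-2,1) = (f(1,0),f(0,1),f(1,1))
replace slot 2: 2·(2+1) − (-2) = 8 → (2,8,1)
replace slot 3: 2·(2+8) − 1 = 19 → (2,8,19)
replace slot 1: 2·(8+19) − 2 = 52 → (52,8,19)

52,8,19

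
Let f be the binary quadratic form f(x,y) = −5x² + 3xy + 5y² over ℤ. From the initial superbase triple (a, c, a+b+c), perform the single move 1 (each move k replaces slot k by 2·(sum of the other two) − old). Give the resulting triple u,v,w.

start (-5,5,3) = (f(1,0),f(0,1),f(1,1))
replace slot 1: 2·(5+3) − (-5) = 21 → (21,5,3)

21,5,3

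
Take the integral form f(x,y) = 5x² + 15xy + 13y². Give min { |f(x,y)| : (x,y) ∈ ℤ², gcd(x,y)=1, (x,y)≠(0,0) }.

translate: b→5 (≡15 mod 10), so (5,15,13)→(5,5,3)
flip: (5,5,3)→(3,-5,5)
translate: b→1 (≡-5 mod 6), so (3,-5,5)→(3,1,3)
reduced (well bottom): (3,1,3) with a≤c, −a<b≤a
well minimum = a = 3

3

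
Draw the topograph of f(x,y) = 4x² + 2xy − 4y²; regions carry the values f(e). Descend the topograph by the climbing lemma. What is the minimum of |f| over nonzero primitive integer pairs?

river: ρ → (-4,6,2)
river: ρ → (2,6,-4)
river: ρ → (-4,2,4)
river: ρ → (4,6,-2)
river: ρ → (-2,6,4)
river: ρ → (4,2,-4)
closes: descent 0, river 6
min |a| on river = 2

2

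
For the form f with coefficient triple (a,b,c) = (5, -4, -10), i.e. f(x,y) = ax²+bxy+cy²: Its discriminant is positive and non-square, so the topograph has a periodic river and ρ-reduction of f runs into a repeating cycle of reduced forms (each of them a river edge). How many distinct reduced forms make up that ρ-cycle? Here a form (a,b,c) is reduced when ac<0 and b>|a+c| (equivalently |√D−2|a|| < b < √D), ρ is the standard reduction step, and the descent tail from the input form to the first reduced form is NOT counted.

D = 216, ⌊√D⌋ = 14
descent: ρ → (-10,4,5)
descent: ρ → (5,6,-9)  [lands on river]
river: ρ → (-9,12,2)
river: ρ → (2,12,-9)
river: ρ → (-9,6,5)
river: ρ → (5,14,-1)
river: ρ → (-1,14,5)
ρ-cycle length = 6 (tail of 2 descent steps not counted)

6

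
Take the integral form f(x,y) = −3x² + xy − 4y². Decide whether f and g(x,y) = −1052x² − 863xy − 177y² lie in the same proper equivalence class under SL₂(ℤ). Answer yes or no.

D₁ = -47, D₂ = -47
f is negative-definite; reduce −f:
−f: reduced (well bottom): (3,-1,4) with a≤c, −a<b≤a
flip sign back: reduced form of f is (-3,1,-4)
g is negative-definite; reduce −g:
−g: flip: (1052,863,177)→(177,-863,1052)
−g: translate: b→-155 (≡-863 mod 354), so (177,-863,1052)→(177,-155,34)
−g: flip: (177,-155,34)→(34,155,177)
−g: translate: b→19 (≡155 mod 68), so (34,155,177)→(34,19,3)
−g: flip: (34,19,3)→(3,-19,34)
−g: translate: b→-1 (≡-19 mod 6), so (3,-19,34)→(3,-1,4)
−g: reduced (well bottom): (3,-1,4) with a≤c, −a<b≤a
flip sign back: reduced form of g is (-3,1,-4)
reduced forms (-3, 1, -4) vs (-3, 1, -4) ⇒ equivalent

yes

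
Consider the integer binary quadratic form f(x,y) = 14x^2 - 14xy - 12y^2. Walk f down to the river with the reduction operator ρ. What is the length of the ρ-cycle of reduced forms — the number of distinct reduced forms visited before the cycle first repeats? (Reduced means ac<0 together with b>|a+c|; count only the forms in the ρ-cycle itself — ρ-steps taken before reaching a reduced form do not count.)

D = 868, ⌊√D⌋ = 29
descent: ρ → (-12,14,14)  [lands on river]
river: ρ → (14,14,-12)
river: ρ → (-12,10,16)
river: ρ → (16,22,-6)
river: ρ → (-6,26,8)
river: ρ → (8,22,-12)
river: ρ → (-12,26,4)
river: ρ → (4,22,-24)
river: ρ → (-24,26,2)
river: ρ → (2,26,-24)
river: ρ → (-24,22,4)
river: ρ → (4,26,-12)
river: ρ → (-12,22,8)
river: ρ → (8,26,-6)
river: ρ → (-6,22,16)
river: ρ → (16,10,-12)
ρ-cycle length = 16 (tail of 1 descent step not counted)

16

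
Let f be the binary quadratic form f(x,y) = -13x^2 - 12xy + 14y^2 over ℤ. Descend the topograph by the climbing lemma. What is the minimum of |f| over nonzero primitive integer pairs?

descent: ρ → (14,12,-13)  [lands on river]
river: ρ → (-13,14,13)
river: ρ → (13,12,-14)
river: ρ → (-14,16,11)
river: ρ → (11,28,-2)
river: ρ → (-2,28,11)
river: ρ → (11,16,-14)
river: ρ → (-14,12,13)
river: ρ → (13,14,-13)
river: ρ → (-13,12,14)
river: ρ → (14,16,-11)
river: ρ → (-11,28,2)
river: ρ → (2,28,-11)
river: ρ → (-11,16,14)
closes: descent 1, river 14
min |a| on river = 2

2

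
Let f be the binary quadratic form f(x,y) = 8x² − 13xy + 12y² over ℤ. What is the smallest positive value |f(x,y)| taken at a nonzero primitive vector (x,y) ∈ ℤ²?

translate: b→3 (≡-13 mod 16), so (8,-13,12)→(8,3,7)
flip: (8,3,7)→(7,-3,8)
reduced (well bottom): (7,-3,8) with a≤c, −a<b≤a
well minimum = a = 7

7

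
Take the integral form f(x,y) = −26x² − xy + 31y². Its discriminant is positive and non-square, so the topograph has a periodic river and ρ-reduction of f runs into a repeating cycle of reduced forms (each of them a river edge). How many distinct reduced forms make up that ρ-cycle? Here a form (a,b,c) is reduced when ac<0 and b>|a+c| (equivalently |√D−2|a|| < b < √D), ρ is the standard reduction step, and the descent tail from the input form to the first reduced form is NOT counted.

D = 3225, ⌊√D⌋ = 56
descent: ρ → (31,1,-26)
descent: ρ → (-26,51,6)  [lands on river]
river: ρ → (6,45,-50)
river: ρ → (-50,55,1)
river: ρ → (1,55,-50)
river: ρ → (-50,45,6)
river: ρ → (6,51,-26)
river: ρ → (-26,53,4)
river: ρ → (4,51,-39)
river: ρ → (-39,27,16)
river: ρ → (16,37,-29)
river: ρ → (-29,21,24)
river: ρ → (24,27,-26)
river: ρ → (-26,25,25)
river: ρ → (25,25,-26)
river: ρ → (-26,27,24)
river: ρ → (24,21,-29)
river: ρ → (-29,37,16)
river: ρ → (16,27,-39)
river: ρ → (-39,51,4)
river: ρ → (4,53,-26)
ρ-cycle length = 20 (tail of 2 descent steps not counted)

20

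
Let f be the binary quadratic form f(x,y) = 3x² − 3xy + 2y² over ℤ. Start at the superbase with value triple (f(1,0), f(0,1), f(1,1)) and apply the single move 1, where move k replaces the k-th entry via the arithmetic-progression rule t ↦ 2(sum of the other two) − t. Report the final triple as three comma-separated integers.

start (3,2,2) = (f(1,0),f(0,1),f(1,1))
replace slot 1: 2·(2+2) − 3 = 5 → (5,2,2)

5,2,2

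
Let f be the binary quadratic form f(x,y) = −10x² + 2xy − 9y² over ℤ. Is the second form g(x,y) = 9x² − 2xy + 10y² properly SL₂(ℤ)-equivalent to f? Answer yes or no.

D₁ = -356, D₂ = -356
f is negative-definite; reduce −f:
−f: flip: (10,-2,9)→(9,2,10)
−f: reduced (well bottom): (9,2,10) with a≤c, −a<b≤a
flip sign back: reduced form of f is (-9,-2,-10)
g: reduced (well bottom): (9,-2,10) with a≤c, −a<b≤a
reduced forms (-9, -2, -10) vs (9, -2, 10) ⇒ inequivalent

no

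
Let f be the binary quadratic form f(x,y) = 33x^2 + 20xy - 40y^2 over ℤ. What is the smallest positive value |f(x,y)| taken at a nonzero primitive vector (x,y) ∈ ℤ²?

river: ρ → (-40,60,13)
river: ρ → (13,70,-15)
river: ρ → (-15,50,53)
river: ρ → (53,56,-12)
river: ρ → (-12,64,33)
river: ρ → (33,68,-8)
river: ρ → (-8,60,65)
river: ρ → (65,70,-3)
river: ρ → (-3,74,17)
river: ρ → (17,62,-27)
river: ρ → (-27,46,33)
river: ρ → (33,20,-40)
closes: descent 0, river 12
min |a| on river = 3

3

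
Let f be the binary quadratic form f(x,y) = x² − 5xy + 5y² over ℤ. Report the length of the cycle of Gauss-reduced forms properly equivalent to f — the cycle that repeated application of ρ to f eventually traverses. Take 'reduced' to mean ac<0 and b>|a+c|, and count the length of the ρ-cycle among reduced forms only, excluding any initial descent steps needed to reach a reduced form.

D = 5, ⌊√D⌋ = 2
descent: ρ → (5,5,1)
descent: ρ → (1,1,-1)  [lands on river]
river: ρ → (-1,1,1)
ρ-cycle length = 2 (tail of 2 descent steps not counted)

2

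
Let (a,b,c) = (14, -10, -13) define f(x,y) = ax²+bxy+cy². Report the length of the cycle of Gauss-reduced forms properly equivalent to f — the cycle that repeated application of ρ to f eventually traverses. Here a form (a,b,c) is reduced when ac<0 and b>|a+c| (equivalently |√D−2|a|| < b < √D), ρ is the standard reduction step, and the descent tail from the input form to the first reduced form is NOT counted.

D = 828, ⌊√D⌋ = 28
descent: ρ → (-13,10,14)  [lands on river]
river: ρ → (14,18,-9)
river: ρ → (-9,18,14)
river: ρ → (14,10,-13)
river: ρ → (-13,16,11)
river: ρ → (11,28,-1)
river: ρ → (-1,28,11)
river: ρ → (11,16,-13)
ρ-cycle length = 8 (tail of 1 descent step not counted)

8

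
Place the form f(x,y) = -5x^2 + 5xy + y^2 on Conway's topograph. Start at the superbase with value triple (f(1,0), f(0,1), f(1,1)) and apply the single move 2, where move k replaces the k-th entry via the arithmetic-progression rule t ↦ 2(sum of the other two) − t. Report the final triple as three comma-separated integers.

start (-5,1,1) = (f(1,0),f(0,1),f(1,1))
replace slot 2: 2·((-5)+1) − 1 = -9 → (-5,-9,1)

-5,-9,1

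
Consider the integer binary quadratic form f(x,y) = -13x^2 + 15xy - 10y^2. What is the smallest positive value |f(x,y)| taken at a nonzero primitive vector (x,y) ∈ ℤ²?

translate: b→11 (≡-15 mod 26), so (13,-15,10)→(13,11,8)
flip: (13,11,8)→(8,-11,13)
translate: b→5 (≡-11 mod 16), so (8,-11,13)→(8,5,10)
reduced (well bottom): (8,5,10) with a≤c, −a<b≤a
well minimum |f| = |-8| = 8 (negative-definite)

8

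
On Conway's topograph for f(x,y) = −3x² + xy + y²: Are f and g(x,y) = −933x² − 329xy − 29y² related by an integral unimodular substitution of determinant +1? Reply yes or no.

D₁ = 13, D₂ = 13
river cycle of f (length 2): (1, 3, -1), (-1, 3, 1)
river cycle of g (length 2): (1, 3, -1), (-1, 3, 1)
cycles coincide ⇒ equivalent

yes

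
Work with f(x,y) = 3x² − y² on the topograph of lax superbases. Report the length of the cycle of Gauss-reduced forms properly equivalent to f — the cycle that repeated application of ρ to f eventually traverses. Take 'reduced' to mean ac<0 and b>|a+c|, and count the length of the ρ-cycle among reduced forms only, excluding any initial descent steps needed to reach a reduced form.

D = 12, ⌊√D⌋ = 3
descent: ρ → (-1,2,2)  [lands on river]
river: ρ → (2,2,-1)
ρ-cycle length = 2 (tail of 1 descent step not counted)

2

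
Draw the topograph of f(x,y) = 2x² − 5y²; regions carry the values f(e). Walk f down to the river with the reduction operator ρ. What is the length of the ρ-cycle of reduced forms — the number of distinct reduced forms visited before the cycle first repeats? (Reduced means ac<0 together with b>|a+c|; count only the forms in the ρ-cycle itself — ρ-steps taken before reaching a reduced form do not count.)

D = 40, ⌊√D⌋ = 6
descent: ρ → (-5,0,2)
descent: ρ → (2,4,-3)  [lands on river]
river: ρ → (-3,2,3)
river: ρ → (3,4,-2)
river: ρ → (-2,4,3)
river: ρ → (3,2,-3)
river: ρ → (-3,4,2)
ρ-cycle length = 6 (tail of 2 descent steps not counted)

6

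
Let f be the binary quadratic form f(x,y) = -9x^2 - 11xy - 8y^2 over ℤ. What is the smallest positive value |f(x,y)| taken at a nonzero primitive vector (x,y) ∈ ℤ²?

translate: b→-7 (≡11 mod 18), so (9,11,8)→(9,-7,6)
flip: (9,-7,6)→(6,7,9)
translate: b→-5 (≡7 mod 12), so (6,7,9)→(6,-5,8)
reduced (well bottom): (6,-5,8) with a≤c, −a<b≤a
well minimum |f| = |-6| = 6 (negative-definite)

6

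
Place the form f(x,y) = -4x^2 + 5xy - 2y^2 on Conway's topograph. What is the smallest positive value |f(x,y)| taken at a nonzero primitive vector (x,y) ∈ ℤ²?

translate: b→3 (≡-5 mod 8), so (4,-5,2)→(4,3,1)
flip: (4,3,1)→(1,-3,4)
translate: b→1 (≡-3 mod 2), so (1,-3,4)→(1,1,2)
reduced (well bottom): (1,1,2) with a≤c, −a<b≤a
well minimum |f| = |-1| = 1 (negative-definite)

1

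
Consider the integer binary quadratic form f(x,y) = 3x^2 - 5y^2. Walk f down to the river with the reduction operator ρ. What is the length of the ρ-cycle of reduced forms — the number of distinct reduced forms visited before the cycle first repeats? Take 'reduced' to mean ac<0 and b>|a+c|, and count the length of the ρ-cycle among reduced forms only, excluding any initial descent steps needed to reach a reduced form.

D = 60, ⌊√D⌋ = 7
descent: ρ → (-5,0,3)
descent: ρ → (3,6,-2)  [lands on river]
river: ρ → (-2,6,3)
ρ-cycle length = 2 (tail of 2 descent steps not counted)

2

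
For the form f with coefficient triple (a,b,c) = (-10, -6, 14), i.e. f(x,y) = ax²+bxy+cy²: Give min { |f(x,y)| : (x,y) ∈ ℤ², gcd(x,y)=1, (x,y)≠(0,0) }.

descent: ρ → (14,6,-10)  [lands on river]
river: ρ → (-10,14,10)
river: ρ → (10,6,-14)
river: ρ → (-14,22,2)
river: ρ → (2,22,-14)
river: ρ → (-14,6,10)
river: ρ → (10,14,-10)
river: ρ → (-10,6,14)
river: ρ → (14,22,-2)
river: ρ → (-2,22,14)
closes: descent 1, river 10
min |a| on river = 2

2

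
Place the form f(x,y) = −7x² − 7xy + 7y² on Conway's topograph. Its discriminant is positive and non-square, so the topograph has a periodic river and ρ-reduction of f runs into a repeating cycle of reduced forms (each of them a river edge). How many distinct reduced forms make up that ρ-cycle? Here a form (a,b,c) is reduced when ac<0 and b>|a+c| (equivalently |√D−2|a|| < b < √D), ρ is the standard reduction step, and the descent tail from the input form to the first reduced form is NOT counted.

D = 245, ⌊√D⌋ = 15
descent: ρ → (7,7,-7)  [lands on river]
river: ρ → (-7,7,7)
ρ-cycle length = 2 (tail of 1 descent step not counted)

2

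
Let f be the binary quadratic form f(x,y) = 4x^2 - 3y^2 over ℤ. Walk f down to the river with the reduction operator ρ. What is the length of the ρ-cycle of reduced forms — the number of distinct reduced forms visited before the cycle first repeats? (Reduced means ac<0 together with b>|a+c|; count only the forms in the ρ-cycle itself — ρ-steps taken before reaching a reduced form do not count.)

D = 48, ⌊√D⌋ = 6
descent: ρ → (-3,6,1)  [lands on river]
river: ρ → (1,6,-3)
ρ-cycle length = 2 (tail of 1 descent step not counted)

2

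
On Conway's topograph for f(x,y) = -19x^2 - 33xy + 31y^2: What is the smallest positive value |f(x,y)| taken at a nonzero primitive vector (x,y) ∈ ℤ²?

descent: ρ → (31,33,-19)  [lands on river]
river: ρ → (-19,43,21)
river: ρ → (21,41,-21)
river: ρ → (-21,43,19)
river: ρ → (19,33,-31)
river: ρ → (-31,29,21)
river: ρ → (21,55,-5)
river: ρ → (-5,55,21)
river: ρ → (21,29,-31)
river: ρ → (-31,33,19)
river: ρ → (19,43,-21)
river: ρ → (-21,41,21)
river: ρ → (21,43,-19)
river: ρ → (-19,33,31)
river: ρ → (31,29,-21)
river: ρ → (-21,55,5)
river: ρ → (5,55,-21)
river: ρ → (-21,29,31)
closes: descent 1, river 18
min |a| on river = 5

5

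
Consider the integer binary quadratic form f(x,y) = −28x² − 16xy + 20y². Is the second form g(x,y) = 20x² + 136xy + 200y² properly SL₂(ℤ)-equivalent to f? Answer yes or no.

D₁ = 2496, D₂ = 2496
river cycle of f (length 6): (20, 16, -28), (-28, 40, 8), (8, 40, -28), (-28, 16, 20), (20, 24, -24), (-24, 24, 20)
river cycle of g (length 6): (20, 16, -28), (-28, 40, 8), (8, 40, -28), (-28, 16, 20), (20, 24, -24), (-24, 24, 20)
cycles coincide ⇒ equivalent

yes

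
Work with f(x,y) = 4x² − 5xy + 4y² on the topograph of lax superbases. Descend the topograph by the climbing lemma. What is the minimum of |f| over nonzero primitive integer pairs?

translate: b→3 (≡-5 mod 8), so (4,-5,4)→(4,3,3)
flip: (4,3,3)→(3,-3,4)
translate: b→3 (≡-3 mod 6), so (3,-3,4)→(3,3,4)
reduced (well bottom): (3,3,4) with a≤c, −a<b≤a
well minimum = a = 3

3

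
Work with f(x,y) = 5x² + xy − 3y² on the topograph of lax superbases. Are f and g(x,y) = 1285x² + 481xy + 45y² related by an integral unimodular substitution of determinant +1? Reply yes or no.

D₁ = 61, D₂ = 61
river cycle of f (length 6): (-3, 5, 3), (3, 7, -1), (-1, 7, 3), (3, 5, -3), (-3, 7, 1), (1, 7, -3)
river cycle of g (length 6): (-3, 5, 3), (3, 7, -1), (-1, 7, 3), (3, 5, -3), (-3, 7, 1), (1, 7, -3)
cycles coincide ⇒ equivalent

yes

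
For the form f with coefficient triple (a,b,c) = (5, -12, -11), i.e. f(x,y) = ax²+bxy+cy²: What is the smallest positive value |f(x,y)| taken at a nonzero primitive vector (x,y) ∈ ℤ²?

descent: ρ → (-11,12,5)  [lands on river]
river: ρ → (5,18,-2)
river: ρ → (-2,18,5)
river: ρ → (5,12,-11)
river: ρ → (-11,10,6)
river: ρ → (6,14,-7)
river: ρ → (-7,14,6)
river: ρ → (6,10,-11)
closes: descent 1, river 8
min |a| on river = 2

2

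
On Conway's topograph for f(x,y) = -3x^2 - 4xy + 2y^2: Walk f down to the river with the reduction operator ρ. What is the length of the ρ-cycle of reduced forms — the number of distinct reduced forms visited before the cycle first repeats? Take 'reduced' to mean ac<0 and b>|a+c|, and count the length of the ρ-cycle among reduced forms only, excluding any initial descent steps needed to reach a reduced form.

D = 40, ⌊√D⌋ = 6
descent: ρ → (2,4,-3)  [lands on river]
river: ρ → (-3,2,3)
river: ρ → (3,4,-2)
river: ρ → (-2,4,3)
river: ρ → (3,2,-3)
river: ρ → (-3,4,2)
ρ-cycle length = 6 (tail of 1 descent step not counted)

6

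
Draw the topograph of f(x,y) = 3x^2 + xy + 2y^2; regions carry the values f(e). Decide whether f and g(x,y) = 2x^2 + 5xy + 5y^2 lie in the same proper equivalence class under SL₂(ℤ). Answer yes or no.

D₁ = -23, D₂ = -15
discriminants differ ⇒ not SL₂(ℤ)-equivalent

no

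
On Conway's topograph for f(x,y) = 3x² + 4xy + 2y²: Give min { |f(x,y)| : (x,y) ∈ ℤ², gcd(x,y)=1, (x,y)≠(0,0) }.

translate: b→-2 (≡4 mod 6), so (3,4,2)→(3,-2,1)
flip: (3,-2,1)→(1,2,3)
translate: b→0 (≡2 mod 2), so (1,2,3)→(1,0,2)
reduced (well bottom): (1,0,2) with a≤c, −a<b≤a
well minimum = a = 1

1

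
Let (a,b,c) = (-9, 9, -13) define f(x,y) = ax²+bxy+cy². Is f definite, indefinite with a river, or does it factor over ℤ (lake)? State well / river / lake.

D = b²−4ac = 9² − 4·(-9)·(-13) = -387
D < 0 ⇒ definite ⇒ every region one sign ⇒ single well

well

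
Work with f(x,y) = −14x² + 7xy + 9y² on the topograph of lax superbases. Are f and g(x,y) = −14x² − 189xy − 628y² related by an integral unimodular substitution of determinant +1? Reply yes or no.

D₁ = 553, D₂ = 553
river cycle of f (length 26): (9, 11, -12), (-12, 13, 8), (8, 19, -6), (-6, 17, 11), (11, 5, -12), (-12, 19, 4), (4, 21, -7), (-7, 21, 4), (4, 19, -12), (-12, 5, 11), … (16 more)
river cycle of g (length 26): (-14, 7, 9), (9, 11, -12), (-12, 13, 8), (8, 19, -6), (-6, 17, 11), (11, 5, -12), (-12, 19, 4), (4, 21, -7), (-7, 21, 4), (4, 19, -12), … (16 more)
cycles coincide ⇒ equivalent

yes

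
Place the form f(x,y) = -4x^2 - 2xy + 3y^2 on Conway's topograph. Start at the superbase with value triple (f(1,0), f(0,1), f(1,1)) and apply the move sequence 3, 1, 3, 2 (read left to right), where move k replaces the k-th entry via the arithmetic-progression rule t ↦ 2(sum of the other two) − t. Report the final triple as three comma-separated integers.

start (-4,3,-3) = (f(1,0),f(0,1),f(1,1))
replace slot 3: 2·((-4)+3) − (-3) = 1 → (-4,3,1)
replace slot 1: 2·(3+1) − (-4) = 12 → (12,3,1)
replace slot 3: 2·(12+3) − 1 = 29 → (12,3,29)
replace slot 2: 2·(12+29) − 3 = 79 → (12,79,29)

12,79,29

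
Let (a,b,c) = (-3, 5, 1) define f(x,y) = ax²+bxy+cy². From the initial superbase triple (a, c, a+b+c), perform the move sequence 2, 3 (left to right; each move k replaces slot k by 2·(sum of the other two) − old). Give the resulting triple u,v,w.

start (-3,1,3) = (f(1,0),f(0,1),f(1,1))
replace slot 2: 2·((-3)+3) − 1 = -1 → (-3,-1,3)
replace slot 3: 2·((-3)+(-1)) − 3 = -11 → (-3,-1,-11)

-3,-1,-11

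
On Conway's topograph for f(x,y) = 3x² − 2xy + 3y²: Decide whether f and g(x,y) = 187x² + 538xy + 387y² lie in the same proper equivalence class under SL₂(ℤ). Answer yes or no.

D₁ = -32, D₂ = -32
f: flip: (3,-2,3)→(3,2,3)
f: reduced (well bottom): (3,2,3) with a≤c, −a<b≤a
g: translate: b→164 (≡538 mod 374), so (187,538,387)→(187,164,36)
g: flip: (187,164,36)→(36,-164,187)
g: translate: b→-20 (≡-164 mod 72), so (36,-164,187)→(36,-20,3)
g: flip: (36,-20,3)→(3,20,36)
g: translate: b→2 (≡20 mod 6), so (3,20,36)→(3,2,3)
g: reduced (well bottom): (3,2,3) with a≤c, −a<b≤a
reduced forms (3, 2, 3) vs (3, 2, 3) ⇒ equivalent

yes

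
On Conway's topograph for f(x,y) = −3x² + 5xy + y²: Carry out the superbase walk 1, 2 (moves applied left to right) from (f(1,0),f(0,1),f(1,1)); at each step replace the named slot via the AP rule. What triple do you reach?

start (-3,1,3) = (f(1,0),f(0,1),f(1,1))
replace slot 1: 2·(1+3) − (-3) = 11 → (11,1,3)
replace slot 2: 2·(11+3) − 1 = 27 → (11,27,3)

11,27,3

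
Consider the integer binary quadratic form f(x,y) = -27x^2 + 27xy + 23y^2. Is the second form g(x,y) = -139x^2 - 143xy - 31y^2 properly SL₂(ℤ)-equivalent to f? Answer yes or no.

D₁ = 3213, D₂ = 3213
river cycle of f (length 12): (23, 19, -31), (-31, 43, 11), (11, 45, -27), (-27, 9, 29), (29, 49, -7), (-7, 49, 29), (29, 9, -27), (-27, 45, 11), (11, 43, -31), (-31, 19, 23), … (2 more)
river cycle of g (length 12): (-31, 19, 23), (23, 27, -27), (-27, 27, 23), (23, 19, -31), (-31, 43, 11), (11, 45, -27), (-27, 9, 29), (29, 49, -7), (-7, 49, 29), (29, 9, -27), … (2 more)
cycles coincide ⇒ equivalent

yes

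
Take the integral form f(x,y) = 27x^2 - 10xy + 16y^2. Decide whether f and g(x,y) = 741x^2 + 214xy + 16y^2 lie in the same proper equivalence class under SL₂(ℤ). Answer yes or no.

D₁ = -1628, D₂ = -1628
f: flip: (27,-10,16)→(16,10,27)
f: reduced (well bottom): (16,10,27) with a≤c, −a<b≤a
g: flip: (741,214,16)→(16,-214,741)
g: translate: b→10 (≡-214 mod 32), so (16,-214,741)→(16,10,27)
g: reduced (well bottom): (16,10,27) with a≤c, −a<b≤a
reduced forms (16, 10, 27) vs (16, 10, 27) ⇒ equivalent

yes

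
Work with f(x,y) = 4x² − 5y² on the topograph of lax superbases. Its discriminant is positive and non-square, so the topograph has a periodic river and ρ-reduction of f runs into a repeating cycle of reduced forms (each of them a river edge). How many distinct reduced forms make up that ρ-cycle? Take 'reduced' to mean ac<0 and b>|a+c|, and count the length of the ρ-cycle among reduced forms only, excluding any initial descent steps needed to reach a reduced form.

D = 80, ⌊√D⌋ = 8
descent: ρ → (-5,0,4)
descent: ρ → (4,8,-1)  [lands on river]
river: ρ → (-1,8,4)
ρ-cycle length = 2 (tail of 2 descent steps not counted)

2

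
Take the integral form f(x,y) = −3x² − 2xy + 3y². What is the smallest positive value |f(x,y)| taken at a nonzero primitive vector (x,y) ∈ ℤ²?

descent: ρ → (3,2,-3)  [lands on river]
river: ρ → (-3,4,2)
river: ρ → (2,4,-3)
river: ρ → (-3,2,3)
river: ρ → (3,4,-2)
river: ρ → (-2,4,3)
closes: descent 1, river 6
min |a| on river = 2

2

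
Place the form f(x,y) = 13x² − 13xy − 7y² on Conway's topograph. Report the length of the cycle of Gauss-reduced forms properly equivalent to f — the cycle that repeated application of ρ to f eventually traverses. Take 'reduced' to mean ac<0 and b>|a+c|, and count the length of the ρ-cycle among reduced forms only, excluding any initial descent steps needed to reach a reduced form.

D = 533, ⌊√D⌋ = 23
descent: ρ → (-7,13,13)  [lands on river]
river: ρ → (13,13,-7)
river: ρ → (-7,15,11)
river: ρ → (11,7,-11)
river: ρ → (-11,15,7)
river: ρ → (7,13,-13)
river: ρ → (-13,13,7)
river: ρ → (7,15,-11)
river: ρ → (-11,7,11)
river: ρ → (11,15,-7)
ρ-cycle length = 10 (tail of 1 descent step not counted)

10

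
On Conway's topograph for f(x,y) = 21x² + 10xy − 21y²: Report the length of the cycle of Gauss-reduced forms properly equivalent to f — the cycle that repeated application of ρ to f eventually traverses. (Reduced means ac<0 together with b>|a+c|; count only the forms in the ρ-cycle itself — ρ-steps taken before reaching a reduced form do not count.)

D = 1864, ⌊√D⌋ = 43
river: ρ → (-21,32,10)
river: ρ → (10,28,-27)
river: ρ → (-27,26,11)
river: ρ → (11,40,-6)
river: ρ → (-6,32,35)
river: ρ → (35,38,-3)
river: ρ → (-3,40,22)
river: ρ → (22,4,-21)
river: ρ → (-21,38,5)
river: ρ → (5,42,-5)
river: ρ → (-5,38,21)
river: ρ → (21,4,-22)
river: ρ → (-22,40,3)
river: ρ → (3,38,-35)
river: ρ → (-35,32,6)
river: ρ → (6,40,-11)
river: ρ → (-11,26,27)
river: ρ → (27,28,-10)
river: ρ → (-10,32,21)
river: ρ → (21,10,-21)
ρ-cycle length = 20 (tail of 0 descent steps not counted)

20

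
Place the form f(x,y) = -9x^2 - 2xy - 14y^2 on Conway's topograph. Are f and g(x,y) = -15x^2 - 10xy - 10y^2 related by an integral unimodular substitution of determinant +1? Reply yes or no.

D₁ = -500, D₂ = -500
f is negative-definite; reduce −f:
−f: reduced (well bottom): (9,2,14) with a≤c, −a<b≤a
flip sign back: reduced form of f is (-9,-2,-14)
g is negative-definite; reduce −g:
−g: flip: (15,10,10)→(10,-10,15)
−g: translate: b→10 (≡-10 mod 20), so (10,-10,15)→(10,10,15)
−g: reduced (well bottom): (10,10,15) with a≤c, −a<b≤a
flip sign back: reduced form of g is (-10,-10,-15)
reduced forms (-9, -2, -14) vs (-10, -10, -15) ⇒ inequivalent

no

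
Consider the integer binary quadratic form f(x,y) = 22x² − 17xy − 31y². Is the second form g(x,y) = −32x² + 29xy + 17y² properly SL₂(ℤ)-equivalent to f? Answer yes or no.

D₁ = 3017, D₂ = 3017
river cycle of f (length 38): (-31, 17, 22), (22, 27, -26), (-26, 25, 23), (23, 21, -28), (-28, 35, 16), (16, 29, -34), (-34, 39, 11), (11, 49, -14), (-14, 35, 32), (32, 29, -17), … (28 more)
river cycle of g (length 38): (17, 39, -22), (-22, 49, 7), (7, 49, -22), (-22, 39, 17), (17, 29, -32), (-32, 35, 14), (14, 49, -11), (-11, 39, 34), (34, 29, -16), (-16, 35, 28), … (28 more)
cycles differ ⇒ inequivalent

no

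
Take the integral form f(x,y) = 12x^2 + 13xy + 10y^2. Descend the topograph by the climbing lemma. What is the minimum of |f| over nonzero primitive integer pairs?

translate: b→-11 (≡13 mod 24), so (12,13,10)→(12,-11,9)
flip: (12,-11,9)→(9,11,12)
translate: b→-7 (≡11 mod 18), so (9,11,12)→(9,-7,10)
reduced (well bottom): (9,-7,10) with a≤c, −a<b≤a
well minimum = a = 9

9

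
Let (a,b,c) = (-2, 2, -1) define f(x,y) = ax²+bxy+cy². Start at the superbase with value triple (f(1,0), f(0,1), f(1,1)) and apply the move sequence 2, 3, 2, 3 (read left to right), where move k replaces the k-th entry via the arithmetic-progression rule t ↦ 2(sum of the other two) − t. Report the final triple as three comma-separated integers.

start (-2,-1,-1) = (f(1,0),f(0,1),f(1,1))
replace slot 2: 2·((-2)+(-1)) − (-1) = -5 → (-2,-5,-1)
replace slot 3: 2·((-2)+(-5)) − (-1) = -13 → (-2,-5,-13)
replace slot 2: 2·((-2)+(-13)) − (-5) = -25 → (-2,-25,-13)
replace slot 3: 2·((-2)+(-25)) − (-13) = -41 → (-2,-25,-41)

-2,-25,-41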